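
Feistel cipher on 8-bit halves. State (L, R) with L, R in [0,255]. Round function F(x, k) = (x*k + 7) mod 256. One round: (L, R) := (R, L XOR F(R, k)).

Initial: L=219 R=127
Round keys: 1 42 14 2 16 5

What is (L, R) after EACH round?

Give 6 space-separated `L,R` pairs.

Round 1 (k=1): L=127 R=93
Round 2 (k=42): L=93 R=54
Round 3 (k=14): L=54 R=166
Round 4 (k=2): L=166 R=101
Round 5 (k=16): L=101 R=241
Round 6 (k=5): L=241 R=217

Answer: 127,93 93,54 54,166 166,101 101,241 241,217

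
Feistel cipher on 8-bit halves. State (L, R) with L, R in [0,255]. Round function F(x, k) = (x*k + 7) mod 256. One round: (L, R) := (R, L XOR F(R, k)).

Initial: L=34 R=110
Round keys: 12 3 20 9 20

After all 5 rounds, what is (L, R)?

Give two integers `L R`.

Round 1 (k=12): L=110 R=13
Round 2 (k=3): L=13 R=64
Round 3 (k=20): L=64 R=10
Round 4 (k=9): L=10 R=33
Round 5 (k=20): L=33 R=145

Answer: 33 145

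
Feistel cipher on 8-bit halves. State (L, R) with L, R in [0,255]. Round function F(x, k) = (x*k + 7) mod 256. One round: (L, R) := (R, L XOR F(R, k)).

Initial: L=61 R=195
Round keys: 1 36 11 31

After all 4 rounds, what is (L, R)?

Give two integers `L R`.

Round 1 (k=1): L=195 R=247
Round 2 (k=36): L=247 R=0
Round 3 (k=11): L=0 R=240
Round 4 (k=31): L=240 R=23

Answer: 240 23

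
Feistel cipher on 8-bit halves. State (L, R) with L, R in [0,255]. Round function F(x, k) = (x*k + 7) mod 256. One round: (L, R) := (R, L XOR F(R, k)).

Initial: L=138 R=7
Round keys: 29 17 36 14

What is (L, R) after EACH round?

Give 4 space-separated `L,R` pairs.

Round 1 (k=29): L=7 R=88
Round 2 (k=17): L=88 R=216
Round 3 (k=36): L=216 R=63
Round 4 (k=14): L=63 R=161

Answer: 7,88 88,216 216,63 63,161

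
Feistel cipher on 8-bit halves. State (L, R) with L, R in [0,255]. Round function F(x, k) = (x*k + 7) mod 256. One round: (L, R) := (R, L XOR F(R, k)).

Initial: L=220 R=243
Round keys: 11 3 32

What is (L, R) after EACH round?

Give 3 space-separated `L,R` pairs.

Answer: 243,164 164,0 0,163

Derivation:
Round 1 (k=11): L=243 R=164
Round 2 (k=3): L=164 R=0
Round 3 (k=32): L=0 R=163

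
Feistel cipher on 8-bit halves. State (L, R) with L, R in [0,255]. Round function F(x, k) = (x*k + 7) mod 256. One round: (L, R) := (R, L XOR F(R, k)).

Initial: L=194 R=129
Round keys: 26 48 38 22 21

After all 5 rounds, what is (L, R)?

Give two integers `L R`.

Answer: 97 84

Derivation:
Round 1 (k=26): L=129 R=227
Round 2 (k=48): L=227 R=22
Round 3 (k=38): L=22 R=168
Round 4 (k=22): L=168 R=97
Round 5 (k=21): L=97 R=84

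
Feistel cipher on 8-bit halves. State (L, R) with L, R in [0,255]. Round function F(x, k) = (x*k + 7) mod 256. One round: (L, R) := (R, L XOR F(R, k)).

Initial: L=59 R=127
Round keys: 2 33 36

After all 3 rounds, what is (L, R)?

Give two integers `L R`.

Answer: 122 17

Derivation:
Round 1 (k=2): L=127 R=62
Round 2 (k=33): L=62 R=122
Round 3 (k=36): L=122 R=17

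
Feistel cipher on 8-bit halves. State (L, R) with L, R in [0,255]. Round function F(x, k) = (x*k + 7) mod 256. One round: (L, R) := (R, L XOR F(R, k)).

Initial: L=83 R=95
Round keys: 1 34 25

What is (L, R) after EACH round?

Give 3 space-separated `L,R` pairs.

Answer: 95,53 53,78 78,144

Derivation:
Round 1 (k=1): L=95 R=53
Round 2 (k=34): L=53 R=78
Round 3 (k=25): L=78 R=144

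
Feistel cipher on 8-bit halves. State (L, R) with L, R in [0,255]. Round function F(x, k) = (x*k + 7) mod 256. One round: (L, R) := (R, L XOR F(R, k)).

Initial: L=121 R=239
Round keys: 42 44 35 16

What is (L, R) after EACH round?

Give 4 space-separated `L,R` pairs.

Answer: 239,68 68,88 88,75 75,239

Derivation:
Round 1 (k=42): L=239 R=68
Round 2 (k=44): L=68 R=88
Round 3 (k=35): L=88 R=75
Round 4 (k=16): L=75 R=239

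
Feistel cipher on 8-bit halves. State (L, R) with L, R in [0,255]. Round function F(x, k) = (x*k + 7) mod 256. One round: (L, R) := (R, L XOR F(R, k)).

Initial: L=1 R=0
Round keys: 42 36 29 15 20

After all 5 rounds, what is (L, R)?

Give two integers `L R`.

Round 1 (k=42): L=0 R=6
Round 2 (k=36): L=6 R=223
Round 3 (k=29): L=223 R=76
Round 4 (k=15): L=76 R=164
Round 5 (k=20): L=164 R=155

Answer: 164 155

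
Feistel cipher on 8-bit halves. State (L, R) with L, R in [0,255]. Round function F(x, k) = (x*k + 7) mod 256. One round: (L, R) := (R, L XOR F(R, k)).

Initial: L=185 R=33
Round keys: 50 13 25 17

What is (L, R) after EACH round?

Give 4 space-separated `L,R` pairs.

Answer: 33,192 192,230 230,189 189,114

Derivation:
Round 1 (k=50): L=33 R=192
Round 2 (k=13): L=192 R=230
Round 3 (k=25): L=230 R=189
Round 4 (k=17): L=189 R=114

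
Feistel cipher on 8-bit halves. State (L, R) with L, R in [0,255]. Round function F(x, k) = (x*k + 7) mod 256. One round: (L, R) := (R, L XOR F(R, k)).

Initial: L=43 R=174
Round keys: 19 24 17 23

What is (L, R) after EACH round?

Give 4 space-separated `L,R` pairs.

Answer: 174,218 218,217 217,170 170,148

Derivation:
Round 1 (k=19): L=174 R=218
Round 2 (k=24): L=218 R=217
Round 3 (k=17): L=217 R=170
Round 4 (k=23): L=170 R=148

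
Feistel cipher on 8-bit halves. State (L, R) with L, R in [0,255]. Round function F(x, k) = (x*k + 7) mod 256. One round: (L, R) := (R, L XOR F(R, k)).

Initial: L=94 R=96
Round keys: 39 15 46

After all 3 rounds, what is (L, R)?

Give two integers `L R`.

Round 1 (k=39): L=96 R=249
Round 2 (k=15): L=249 R=254
Round 3 (k=46): L=254 R=82

Answer: 254 82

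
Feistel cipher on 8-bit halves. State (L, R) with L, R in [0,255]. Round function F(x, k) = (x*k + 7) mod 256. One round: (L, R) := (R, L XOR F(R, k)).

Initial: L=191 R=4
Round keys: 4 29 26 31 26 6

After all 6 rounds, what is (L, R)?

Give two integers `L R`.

Answer: 76 222

Derivation:
Round 1 (k=4): L=4 R=168
Round 2 (k=29): L=168 R=11
Round 3 (k=26): L=11 R=141
Round 4 (k=31): L=141 R=17
Round 5 (k=26): L=17 R=76
Round 6 (k=6): L=76 R=222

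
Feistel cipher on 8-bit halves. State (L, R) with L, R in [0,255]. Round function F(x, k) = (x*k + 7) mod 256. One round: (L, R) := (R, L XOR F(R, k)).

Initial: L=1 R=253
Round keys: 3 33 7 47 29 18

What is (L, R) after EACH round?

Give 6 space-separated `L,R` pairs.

Round 1 (k=3): L=253 R=255
Round 2 (k=33): L=255 R=27
Round 3 (k=7): L=27 R=59
Round 4 (k=47): L=59 R=199
Round 5 (k=29): L=199 R=169
Round 6 (k=18): L=169 R=46

Answer: 253,255 255,27 27,59 59,199 199,169 169,46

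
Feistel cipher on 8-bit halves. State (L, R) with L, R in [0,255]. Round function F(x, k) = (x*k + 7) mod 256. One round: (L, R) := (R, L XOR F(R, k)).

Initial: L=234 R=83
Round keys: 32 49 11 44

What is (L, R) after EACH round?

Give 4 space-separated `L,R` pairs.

Round 1 (k=32): L=83 R=141
Round 2 (k=49): L=141 R=87
Round 3 (k=11): L=87 R=73
Round 4 (k=44): L=73 R=196

Answer: 83,141 141,87 87,73 73,196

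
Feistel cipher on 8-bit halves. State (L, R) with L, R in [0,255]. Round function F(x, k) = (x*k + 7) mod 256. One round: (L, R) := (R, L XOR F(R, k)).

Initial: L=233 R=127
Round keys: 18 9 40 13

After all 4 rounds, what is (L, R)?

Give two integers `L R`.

Answer: 123 58

Derivation:
Round 1 (k=18): L=127 R=28
Round 2 (k=9): L=28 R=124
Round 3 (k=40): L=124 R=123
Round 4 (k=13): L=123 R=58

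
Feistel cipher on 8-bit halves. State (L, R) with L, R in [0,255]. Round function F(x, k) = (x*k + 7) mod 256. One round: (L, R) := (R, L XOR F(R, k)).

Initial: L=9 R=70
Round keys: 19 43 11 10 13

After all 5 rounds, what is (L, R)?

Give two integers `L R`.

Answer: 170 27

Derivation:
Round 1 (k=19): L=70 R=48
Round 2 (k=43): L=48 R=81
Round 3 (k=11): L=81 R=178
Round 4 (k=10): L=178 R=170
Round 5 (k=13): L=170 R=27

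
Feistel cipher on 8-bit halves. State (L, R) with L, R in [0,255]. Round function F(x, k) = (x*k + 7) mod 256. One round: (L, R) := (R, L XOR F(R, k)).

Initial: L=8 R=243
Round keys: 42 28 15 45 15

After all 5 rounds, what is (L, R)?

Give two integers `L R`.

Answer: 41 132

Derivation:
Round 1 (k=42): L=243 R=237
Round 2 (k=28): L=237 R=0
Round 3 (k=15): L=0 R=234
Round 4 (k=45): L=234 R=41
Round 5 (k=15): L=41 R=132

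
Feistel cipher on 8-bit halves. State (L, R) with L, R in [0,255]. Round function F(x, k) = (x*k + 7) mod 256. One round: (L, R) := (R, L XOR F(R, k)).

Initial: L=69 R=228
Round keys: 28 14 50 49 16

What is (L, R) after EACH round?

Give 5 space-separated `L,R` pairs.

Answer: 228,178 178,39 39,23 23,73 73,128

Derivation:
Round 1 (k=28): L=228 R=178
Round 2 (k=14): L=178 R=39
Round 3 (k=50): L=39 R=23
Round 4 (k=49): L=23 R=73
Round 5 (k=16): L=73 R=128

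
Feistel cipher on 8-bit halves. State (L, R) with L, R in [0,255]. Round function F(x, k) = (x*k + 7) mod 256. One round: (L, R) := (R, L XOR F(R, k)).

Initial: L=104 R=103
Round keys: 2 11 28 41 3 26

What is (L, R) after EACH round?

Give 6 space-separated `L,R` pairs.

Round 1 (k=2): L=103 R=189
Round 2 (k=11): L=189 R=65
Round 3 (k=28): L=65 R=158
Round 4 (k=41): L=158 R=20
Round 5 (k=3): L=20 R=221
Round 6 (k=26): L=221 R=109

Answer: 103,189 189,65 65,158 158,20 20,221 221,109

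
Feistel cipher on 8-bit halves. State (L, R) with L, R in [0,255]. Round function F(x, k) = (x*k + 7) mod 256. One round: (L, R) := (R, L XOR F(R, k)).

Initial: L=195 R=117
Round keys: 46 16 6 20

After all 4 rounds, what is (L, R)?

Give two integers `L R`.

Round 1 (k=46): L=117 R=206
Round 2 (k=16): L=206 R=146
Round 3 (k=6): L=146 R=189
Round 4 (k=20): L=189 R=89

Answer: 189 89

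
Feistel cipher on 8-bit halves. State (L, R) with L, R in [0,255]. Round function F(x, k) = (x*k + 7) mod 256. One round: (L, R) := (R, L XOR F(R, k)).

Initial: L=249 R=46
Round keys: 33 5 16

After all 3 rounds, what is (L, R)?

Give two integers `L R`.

Round 1 (k=33): L=46 R=12
Round 2 (k=5): L=12 R=109
Round 3 (k=16): L=109 R=219

Answer: 109 219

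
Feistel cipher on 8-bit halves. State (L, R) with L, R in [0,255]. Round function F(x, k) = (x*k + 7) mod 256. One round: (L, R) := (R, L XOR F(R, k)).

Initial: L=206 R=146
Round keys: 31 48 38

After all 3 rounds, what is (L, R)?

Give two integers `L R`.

Round 1 (k=31): L=146 R=123
Round 2 (k=48): L=123 R=133
Round 3 (k=38): L=133 R=190

Answer: 133 190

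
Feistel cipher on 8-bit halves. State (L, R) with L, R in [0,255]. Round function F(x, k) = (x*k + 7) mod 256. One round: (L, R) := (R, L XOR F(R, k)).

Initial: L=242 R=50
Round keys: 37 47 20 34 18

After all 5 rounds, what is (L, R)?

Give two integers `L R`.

Answer: 73 37

Derivation:
Round 1 (k=37): L=50 R=179
Round 2 (k=47): L=179 R=214
Round 3 (k=20): L=214 R=12
Round 4 (k=34): L=12 R=73
Round 5 (k=18): L=73 R=37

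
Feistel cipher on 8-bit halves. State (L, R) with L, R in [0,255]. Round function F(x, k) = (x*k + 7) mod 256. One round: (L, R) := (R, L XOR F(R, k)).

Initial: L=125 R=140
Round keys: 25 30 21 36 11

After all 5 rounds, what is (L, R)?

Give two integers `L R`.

Answer: 240 35

Derivation:
Round 1 (k=25): L=140 R=206
Round 2 (k=30): L=206 R=167
Round 3 (k=21): L=167 R=116
Round 4 (k=36): L=116 R=240
Round 5 (k=11): L=240 R=35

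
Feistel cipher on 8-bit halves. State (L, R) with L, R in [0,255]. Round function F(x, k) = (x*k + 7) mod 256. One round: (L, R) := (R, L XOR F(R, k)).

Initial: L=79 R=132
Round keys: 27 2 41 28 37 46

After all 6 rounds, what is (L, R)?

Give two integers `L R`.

Round 1 (k=27): L=132 R=188
Round 2 (k=2): L=188 R=251
Round 3 (k=41): L=251 R=134
Round 4 (k=28): L=134 R=84
Round 5 (k=37): L=84 R=173
Round 6 (k=46): L=173 R=73

Answer: 173 73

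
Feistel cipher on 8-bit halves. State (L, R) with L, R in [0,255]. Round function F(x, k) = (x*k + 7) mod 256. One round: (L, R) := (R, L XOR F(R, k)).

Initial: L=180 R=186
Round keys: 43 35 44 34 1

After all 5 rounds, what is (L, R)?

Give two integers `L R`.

Round 1 (k=43): L=186 R=241
Round 2 (k=35): L=241 R=64
Round 3 (k=44): L=64 R=246
Round 4 (k=34): L=246 R=243
Round 5 (k=1): L=243 R=12

Answer: 243 12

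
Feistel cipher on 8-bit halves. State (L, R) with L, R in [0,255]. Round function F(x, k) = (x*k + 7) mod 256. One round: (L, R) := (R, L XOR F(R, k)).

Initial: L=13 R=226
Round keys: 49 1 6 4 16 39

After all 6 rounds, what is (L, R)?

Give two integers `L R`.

Round 1 (k=49): L=226 R=68
Round 2 (k=1): L=68 R=169
Round 3 (k=6): L=169 R=185
Round 4 (k=4): L=185 R=66
Round 5 (k=16): L=66 R=158
Round 6 (k=39): L=158 R=91

Answer: 158 91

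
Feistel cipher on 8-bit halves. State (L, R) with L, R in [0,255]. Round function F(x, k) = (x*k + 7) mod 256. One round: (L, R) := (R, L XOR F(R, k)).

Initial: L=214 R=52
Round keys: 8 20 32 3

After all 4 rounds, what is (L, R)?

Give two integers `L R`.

Round 1 (k=8): L=52 R=113
Round 2 (k=20): L=113 R=239
Round 3 (k=32): L=239 R=150
Round 4 (k=3): L=150 R=38

Answer: 150 38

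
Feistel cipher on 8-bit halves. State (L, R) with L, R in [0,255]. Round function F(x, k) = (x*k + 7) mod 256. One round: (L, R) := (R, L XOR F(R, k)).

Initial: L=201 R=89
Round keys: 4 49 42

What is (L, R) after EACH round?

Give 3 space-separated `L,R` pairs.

Round 1 (k=4): L=89 R=162
Round 2 (k=49): L=162 R=80
Round 3 (k=42): L=80 R=133

Answer: 89,162 162,80 80,133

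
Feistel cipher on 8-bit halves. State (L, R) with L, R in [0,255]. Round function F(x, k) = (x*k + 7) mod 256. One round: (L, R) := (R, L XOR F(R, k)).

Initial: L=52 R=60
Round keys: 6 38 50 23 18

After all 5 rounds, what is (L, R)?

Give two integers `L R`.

Round 1 (k=6): L=60 R=91
Round 2 (k=38): L=91 R=181
Round 3 (k=50): L=181 R=58
Round 4 (k=23): L=58 R=136
Round 5 (k=18): L=136 R=173

Answer: 136 173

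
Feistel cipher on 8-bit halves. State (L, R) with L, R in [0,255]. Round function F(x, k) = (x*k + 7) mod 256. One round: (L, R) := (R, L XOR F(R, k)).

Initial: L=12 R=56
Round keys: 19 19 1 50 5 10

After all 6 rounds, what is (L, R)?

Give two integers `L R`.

Round 1 (k=19): L=56 R=35
Round 2 (k=19): L=35 R=152
Round 3 (k=1): L=152 R=188
Round 4 (k=50): L=188 R=39
Round 5 (k=5): L=39 R=118
Round 6 (k=10): L=118 R=132

Answer: 118 132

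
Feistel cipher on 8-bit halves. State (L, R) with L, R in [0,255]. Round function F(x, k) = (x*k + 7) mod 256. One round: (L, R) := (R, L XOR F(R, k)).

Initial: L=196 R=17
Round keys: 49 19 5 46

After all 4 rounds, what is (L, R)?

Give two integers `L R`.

Answer: 229 87

Derivation:
Round 1 (k=49): L=17 R=140
Round 2 (k=19): L=140 R=122
Round 3 (k=5): L=122 R=229
Round 4 (k=46): L=229 R=87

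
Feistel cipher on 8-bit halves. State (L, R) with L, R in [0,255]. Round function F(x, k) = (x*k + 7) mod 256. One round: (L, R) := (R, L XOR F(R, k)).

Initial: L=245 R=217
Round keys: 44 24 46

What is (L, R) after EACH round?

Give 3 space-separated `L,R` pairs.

Round 1 (k=44): L=217 R=166
Round 2 (k=24): L=166 R=78
Round 3 (k=46): L=78 R=173

Answer: 217,166 166,78 78,173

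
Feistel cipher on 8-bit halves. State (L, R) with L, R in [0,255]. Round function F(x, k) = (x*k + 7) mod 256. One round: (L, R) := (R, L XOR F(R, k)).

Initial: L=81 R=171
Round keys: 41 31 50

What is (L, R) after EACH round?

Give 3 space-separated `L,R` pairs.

Round 1 (k=41): L=171 R=59
Round 2 (k=31): L=59 R=135
Round 3 (k=50): L=135 R=94

Answer: 171,59 59,135 135,94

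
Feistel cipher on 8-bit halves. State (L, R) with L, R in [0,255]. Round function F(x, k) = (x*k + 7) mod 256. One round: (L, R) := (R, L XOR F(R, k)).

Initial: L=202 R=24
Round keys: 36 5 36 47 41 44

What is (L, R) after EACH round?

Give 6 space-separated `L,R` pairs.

Answer: 24,173 173,112 112,106 106,13 13,118 118,66

Derivation:
Round 1 (k=36): L=24 R=173
Round 2 (k=5): L=173 R=112
Round 3 (k=36): L=112 R=106
Round 4 (k=47): L=106 R=13
Round 5 (k=41): L=13 R=118
Round 6 (k=44): L=118 R=66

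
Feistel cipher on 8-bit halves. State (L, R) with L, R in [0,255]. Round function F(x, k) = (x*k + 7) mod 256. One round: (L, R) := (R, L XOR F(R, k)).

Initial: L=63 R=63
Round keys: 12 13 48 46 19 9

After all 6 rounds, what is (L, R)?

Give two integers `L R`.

Round 1 (k=12): L=63 R=196
Round 2 (k=13): L=196 R=196
Round 3 (k=48): L=196 R=3
Round 4 (k=46): L=3 R=85
Round 5 (k=19): L=85 R=85
Round 6 (k=9): L=85 R=81

Answer: 85 81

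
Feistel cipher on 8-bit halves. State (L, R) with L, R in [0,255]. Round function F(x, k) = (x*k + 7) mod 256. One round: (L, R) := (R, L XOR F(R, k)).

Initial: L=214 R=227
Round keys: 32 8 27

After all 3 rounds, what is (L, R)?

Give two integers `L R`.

Round 1 (k=32): L=227 R=177
Round 2 (k=8): L=177 R=108
Round 3 (k=27): L=108 R=218

Answer: 108 218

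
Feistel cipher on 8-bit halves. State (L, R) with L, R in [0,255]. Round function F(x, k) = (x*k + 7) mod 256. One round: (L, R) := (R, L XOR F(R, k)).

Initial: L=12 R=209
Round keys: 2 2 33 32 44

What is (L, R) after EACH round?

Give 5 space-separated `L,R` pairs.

Answer: 209,165 165,128 128,34 34,199 199,25

Derivation:
Round 1 (k=2): L=209 R=165
Round 2 (k=2): L=165 R=128
Round 3 (k=33): L=128 R=34
Round 4 (k=32): L=34 R=199
Round 5 (k=44): L=199 R=25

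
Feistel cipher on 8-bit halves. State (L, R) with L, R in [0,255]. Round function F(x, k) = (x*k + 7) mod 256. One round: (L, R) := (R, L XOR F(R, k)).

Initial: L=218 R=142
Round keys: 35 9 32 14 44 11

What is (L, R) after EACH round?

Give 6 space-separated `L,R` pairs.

Answer: 142,171 171,132 132,44 44,235 235,71 71,255

Derivation:
Round 1 (k=35): L=142 R=171
Round 2 (k=9): L=171 R=132
Round 3 (k=32): L=132 R=44
Round 4 (k=14): L=44 R=235
Round 5 (k=44): L=235 R=71
Round 6 (k=11): L=71 R=255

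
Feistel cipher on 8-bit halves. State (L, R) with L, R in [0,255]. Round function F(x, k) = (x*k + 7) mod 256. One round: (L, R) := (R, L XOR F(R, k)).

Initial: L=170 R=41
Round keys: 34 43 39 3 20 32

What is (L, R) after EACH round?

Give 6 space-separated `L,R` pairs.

Round 1 (k=34): L=41 R=211
Round 2 (k=43): L=211 R=81
Round 3 (k=39): L=81 R=141
Round 4 (k=3): L=141 R=255
Round 5 (k=20): L=255 R=126
Round 6 (k=32): L=126 R=56

Answer: 41,211 211,81 81,141 141,255 255,126 126,56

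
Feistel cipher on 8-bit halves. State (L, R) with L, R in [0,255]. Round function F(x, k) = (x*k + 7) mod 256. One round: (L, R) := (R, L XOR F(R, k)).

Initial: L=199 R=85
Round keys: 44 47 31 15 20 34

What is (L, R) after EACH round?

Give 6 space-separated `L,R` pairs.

Round 1 (k=44): L=85 R=100
Round 2 (k=47): L=100 R=54
Round 3 (k=31): L=54 R=245
Round 4 (k=15): L=245 R=84
Round 5 (k=20): L=84 R=98
Round 6 (k=34): L=98 R=95

Answer: 85,100 100,54 54,245 245,84 84,98 98,95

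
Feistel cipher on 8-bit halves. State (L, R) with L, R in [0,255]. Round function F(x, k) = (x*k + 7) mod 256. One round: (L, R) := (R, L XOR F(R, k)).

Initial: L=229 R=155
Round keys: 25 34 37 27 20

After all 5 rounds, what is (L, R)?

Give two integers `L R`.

Round 1 (k=25): L=155 R=207
Round 2 (k=34): L=207 R=30
Round 3 (k=37): L=30 R=146
Round 4 (k=27): L=146 R=115
Round 5 (k=20): L=115 R=145

Answer: 115 145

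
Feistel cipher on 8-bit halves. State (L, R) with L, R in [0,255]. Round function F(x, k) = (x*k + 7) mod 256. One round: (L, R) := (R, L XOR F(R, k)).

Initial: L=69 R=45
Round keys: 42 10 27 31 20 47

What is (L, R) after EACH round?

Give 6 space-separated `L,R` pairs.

Answer: 45,44 44,146 146,65 65,116 116,86 86,165

Derivation:
Round 1 (k=42): L=45 R=44
Round 2 (k=10): L=44 R=146
Round 3 (k=27): L=146 R=65
Round 4 (k=31): L=65 R=116
Round 5 (k=20): L=116 R=86
Round 6 (k=47): L=86 R=165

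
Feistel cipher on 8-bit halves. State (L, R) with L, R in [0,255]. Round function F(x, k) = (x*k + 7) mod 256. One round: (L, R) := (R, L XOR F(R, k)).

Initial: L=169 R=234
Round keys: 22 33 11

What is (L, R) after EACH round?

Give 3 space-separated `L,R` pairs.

Round 1 (k=22): L=234 R=138
Round 2 (k=33): L=138 R=59
Round 3 (k=11): L=59 R=26

Answer: 234,138 138,59 59,26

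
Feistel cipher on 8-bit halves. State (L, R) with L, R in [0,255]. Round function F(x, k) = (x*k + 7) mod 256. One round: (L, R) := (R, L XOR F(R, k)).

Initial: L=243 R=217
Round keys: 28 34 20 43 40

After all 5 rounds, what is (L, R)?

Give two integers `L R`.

Answer: 146 56

Derivation:
Round 1 (k=28): L=217 R=48
Round 2 (k=34): L=48 R=190
Round 3 (k=20): L=190 R=239
Round 4 (k=43): L=239 R=146
Round 5 (k=40): L=146 R=56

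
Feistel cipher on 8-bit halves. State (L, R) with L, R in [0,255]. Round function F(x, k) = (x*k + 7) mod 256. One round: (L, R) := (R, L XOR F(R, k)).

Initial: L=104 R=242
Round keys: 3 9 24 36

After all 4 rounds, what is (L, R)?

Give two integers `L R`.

Round 1 (k=3): L=242 R=181
Round 2 (k=9): L=181 R=150
Round 3 (k=24): L=150 R=162
Round 4 (k=36): L=162 R=89

Answer: 162 89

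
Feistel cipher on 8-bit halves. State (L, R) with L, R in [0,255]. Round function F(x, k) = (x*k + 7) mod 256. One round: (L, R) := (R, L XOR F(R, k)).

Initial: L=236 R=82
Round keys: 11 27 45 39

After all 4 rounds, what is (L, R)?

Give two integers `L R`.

Round 1 (k=11): L=82 R=97
Round 2 (k=27): L=97 R=16
Round 3 (k=45): L=16 R=182
Round 4 (k=39): L=182 R=209

Answer: 182 209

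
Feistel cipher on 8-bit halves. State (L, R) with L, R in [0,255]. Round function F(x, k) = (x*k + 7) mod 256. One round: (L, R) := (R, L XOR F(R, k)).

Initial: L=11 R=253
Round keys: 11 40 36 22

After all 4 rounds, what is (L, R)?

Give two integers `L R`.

Round 1 (k=11): L=253 R=237
Round 2 (k=40): L=237 R=242
Round 3 (k=36): L=242 R=226
Round 4 (k=22): L=226 R=129

Answer: 226 129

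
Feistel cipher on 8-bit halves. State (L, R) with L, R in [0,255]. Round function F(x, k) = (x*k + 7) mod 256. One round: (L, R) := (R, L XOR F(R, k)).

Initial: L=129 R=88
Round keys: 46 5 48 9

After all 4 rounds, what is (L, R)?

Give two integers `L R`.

Answer: 33 221

Derivation:
Round 1 (k=46): L=88 R=86
Round 2 (k=5): L=86 R=237
Round 3 (k=48): L=237 R=33
Round 4 (k=9): L=33 R=221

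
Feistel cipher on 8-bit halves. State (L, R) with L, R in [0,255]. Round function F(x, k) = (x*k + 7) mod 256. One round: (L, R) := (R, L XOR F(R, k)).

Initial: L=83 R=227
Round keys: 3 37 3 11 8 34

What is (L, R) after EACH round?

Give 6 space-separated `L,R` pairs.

Round 1 (k=3): L=227 R=227
Round 2 (k=37): L=227 R=53
Round 3 (k=3): L=53 R=69
Round 4 (k=11): L=69 R=203
Round 5 (k=8): L=203 R=26
Round 6 (k=34): L=26 R=176

Answer: 227,227 227,53 53,69 69,203 203,26 26,176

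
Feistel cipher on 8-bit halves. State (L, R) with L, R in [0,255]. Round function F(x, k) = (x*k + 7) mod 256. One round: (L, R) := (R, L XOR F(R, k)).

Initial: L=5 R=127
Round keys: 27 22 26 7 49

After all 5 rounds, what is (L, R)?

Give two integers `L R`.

Answer: 215 220

Derivation:
Round 1 (k=27): L=127 R=105
Round 2 (k=22): L=105 R=114
Round 3 (k=26): L=114 R=242
Round 4 (k=7): L=242 R=215
Round 5 (k=49): L=215 R=220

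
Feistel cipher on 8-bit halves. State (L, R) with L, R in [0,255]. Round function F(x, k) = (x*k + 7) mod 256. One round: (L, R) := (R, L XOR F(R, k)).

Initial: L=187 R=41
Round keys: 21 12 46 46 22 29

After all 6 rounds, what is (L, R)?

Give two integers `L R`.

Round 1 (k=21): L=41 R=223
Round 2 (k=12): L=223 R=82
Round 3 (k=46): L=82 R=28
Round 4 (k=46): L=28 R=93
Round 5 (k=22): L=93 R=25
Round 6 (k=29): L=25 R=129

Answer: 25 129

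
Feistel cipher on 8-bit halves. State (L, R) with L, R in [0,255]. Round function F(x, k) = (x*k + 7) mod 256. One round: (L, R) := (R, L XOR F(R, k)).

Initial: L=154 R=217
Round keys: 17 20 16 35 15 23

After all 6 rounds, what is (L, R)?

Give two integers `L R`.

Answer: 34 205

Derivation:
Round 1 (k=17): L=217 R=234
Round 2 (k=20): L=234 R=150
Round 3 (k=16): L=150 R=141
Round 4 (k=35): L=141 R=216
Round 5 (k=15): L=216 R=34
Round 6 (k=23): L=34 R=205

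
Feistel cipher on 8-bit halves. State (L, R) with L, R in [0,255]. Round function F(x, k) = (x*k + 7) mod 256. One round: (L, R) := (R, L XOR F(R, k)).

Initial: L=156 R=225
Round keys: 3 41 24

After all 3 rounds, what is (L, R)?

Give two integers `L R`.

Round 1 (k=3): L=225 R=54
Round 2 (k=41): L=54 R=76
Round 3 (k=24): L=76 R=17

Answer: 76 17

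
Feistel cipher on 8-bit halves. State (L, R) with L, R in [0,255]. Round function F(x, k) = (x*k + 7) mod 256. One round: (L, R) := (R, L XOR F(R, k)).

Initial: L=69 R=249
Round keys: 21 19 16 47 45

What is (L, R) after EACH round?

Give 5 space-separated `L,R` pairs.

Answer: 249,49 49,83 83,6 6,114 114,23

Derivation:
Round 1 (k=21): L=249 R=49
Round 2 (k=19): L=49 R=83
Round 3 (k=16): L=83 R=6
Round 4 (k=47): L=6 R=114
Round 5 (k=45): L=114 R=23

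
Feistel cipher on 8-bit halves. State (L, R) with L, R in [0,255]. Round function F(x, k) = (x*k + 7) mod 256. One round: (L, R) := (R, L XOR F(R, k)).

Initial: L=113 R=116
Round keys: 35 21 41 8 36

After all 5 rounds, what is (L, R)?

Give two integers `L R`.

Round 1 (k=35): L=116 R=146
Round 2 (k=21): L=146 R=117
Round 3 (k=41): L=117 R=86
Round 4 (k=8): L=86 R=194
Round 5 (k=36): L=194 R=25

Answer: 194 25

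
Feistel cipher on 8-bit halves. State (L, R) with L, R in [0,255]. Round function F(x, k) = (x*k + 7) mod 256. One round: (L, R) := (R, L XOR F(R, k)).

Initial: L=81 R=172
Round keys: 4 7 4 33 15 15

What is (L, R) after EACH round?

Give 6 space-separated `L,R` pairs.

Round 1 (k=4): L=172 R=230
Round 2 (k=7): L=230 R=253
Round 3 (k=4): L=253 R=29
Round 4 (k=33): L=29 R=57
Round 5 (k=15): L=57 R=67
Round 6 (k=15): L=67 R=205

Answer: 172,230 230,253 253,29 29,57 57,67 67,205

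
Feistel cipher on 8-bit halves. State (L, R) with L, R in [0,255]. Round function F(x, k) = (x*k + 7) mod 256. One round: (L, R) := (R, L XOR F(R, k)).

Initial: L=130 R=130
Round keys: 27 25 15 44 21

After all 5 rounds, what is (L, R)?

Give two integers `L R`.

Answer: 155 154

Derivation:
Round 1 (k=27): L=130 R=63
Round 2 (k=25): L=63 R=172
Round 3 (k=15): L=172 R=36
Round 4 (k=44): L=36 R=155
Round 5 (k=21): L=155 R=154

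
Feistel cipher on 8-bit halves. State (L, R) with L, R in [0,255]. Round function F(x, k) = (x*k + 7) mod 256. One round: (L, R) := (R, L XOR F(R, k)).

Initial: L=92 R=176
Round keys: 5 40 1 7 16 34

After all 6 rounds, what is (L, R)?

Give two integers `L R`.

Round 1 (k=5): L=176 R=43
Round 2 (k=40): L=43 R=15
Round 3 (k=1): L=15 R=61
Round 4 (k=7): L=61 R=189
Round 5 (k=16): L=189 R=234
Round 6 (k=34): L=234 R=166

Answer: 234 166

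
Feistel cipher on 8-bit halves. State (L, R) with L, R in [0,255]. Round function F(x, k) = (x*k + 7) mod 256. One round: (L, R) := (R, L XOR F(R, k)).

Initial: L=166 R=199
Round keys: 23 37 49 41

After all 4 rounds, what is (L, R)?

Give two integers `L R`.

Answer: 63 148

Derivation:
Round 1 (k=23): L=199 R=78
Round 2 (k=37): L=78 R=138
Round 3 (k=49): L=138 R=63
Round 4 (k=41): L=63 R=148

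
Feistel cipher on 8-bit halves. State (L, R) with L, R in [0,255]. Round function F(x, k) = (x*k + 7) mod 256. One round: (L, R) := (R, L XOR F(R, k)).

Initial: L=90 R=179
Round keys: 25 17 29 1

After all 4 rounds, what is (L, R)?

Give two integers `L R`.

Answer: 27 206

Derivation:
Round 1 (k=25): L=179 R=216
Round 2 (k=17): L=216 R=236
Round 3 (k=29): L=236 R=27
Round 4 (k=1): L=27 R=206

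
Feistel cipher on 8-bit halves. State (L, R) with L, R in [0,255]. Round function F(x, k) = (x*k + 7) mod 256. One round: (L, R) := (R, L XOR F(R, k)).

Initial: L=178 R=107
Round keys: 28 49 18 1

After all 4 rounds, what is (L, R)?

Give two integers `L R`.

Round 1 (k=28): L=107 R=9
Round 2 (k=49): L=9 R=171
Round 3 (k=18): L=171 R=4
Round 4 (k=1): L=4 R=160

Answer: 4 160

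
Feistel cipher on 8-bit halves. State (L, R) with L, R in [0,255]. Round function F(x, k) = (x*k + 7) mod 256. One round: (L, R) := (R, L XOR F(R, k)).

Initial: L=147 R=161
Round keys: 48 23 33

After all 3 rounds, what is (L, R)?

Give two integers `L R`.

Answer: 98 13

Derivation:
Round 1 (k=48): L=161 R=164
Round 2 (k=23): L=164 R=98
Round 3 (k=33): L=98 R=13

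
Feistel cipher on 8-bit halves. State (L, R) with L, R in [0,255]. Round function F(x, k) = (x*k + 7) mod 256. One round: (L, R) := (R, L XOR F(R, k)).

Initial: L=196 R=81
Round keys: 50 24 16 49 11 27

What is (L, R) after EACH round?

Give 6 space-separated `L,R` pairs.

Round 1 (k=50): L=81 R=29
Round 2 (k=24): L=29 R=238
Round 3 (k=16): L=238 R=250
Round 4 (k=49): L=250 R=15
Round 5 (k=11): L=15 R=86
Round 6 (k=27): L=86 R=22

Answer: 81,29 29,238 238,250 250,15 15,86 86,22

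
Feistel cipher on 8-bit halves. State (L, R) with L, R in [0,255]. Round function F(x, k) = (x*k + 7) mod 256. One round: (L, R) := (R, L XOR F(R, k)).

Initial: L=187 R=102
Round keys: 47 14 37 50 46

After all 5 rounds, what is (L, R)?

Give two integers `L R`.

Round 1 (k=47): L=102 R=122
Round 2 (k=14): L=122 R=213
Round 3 (k=37): L=213 R=170
Round 4 (k=50): L=170 R=238
Round 5 (k=46): L=238 R=97

Answer: 238 97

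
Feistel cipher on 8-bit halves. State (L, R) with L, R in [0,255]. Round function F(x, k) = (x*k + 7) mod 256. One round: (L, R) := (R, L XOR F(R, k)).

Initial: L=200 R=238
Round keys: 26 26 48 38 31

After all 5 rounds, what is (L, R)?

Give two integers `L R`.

Round 1 (k=26): L=238 R=251
Round 2 (k=26): L=251 R=107
Round 3 (k=48): L=107 R=236
Round 4 (k=38): L=236 R=100
Round 5 (k=31): L=100 R=207

Answer: 100 207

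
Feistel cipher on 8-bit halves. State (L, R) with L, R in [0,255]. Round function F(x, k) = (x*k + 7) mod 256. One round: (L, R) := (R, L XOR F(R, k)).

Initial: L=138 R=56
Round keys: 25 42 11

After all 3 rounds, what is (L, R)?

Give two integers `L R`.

Answer: 1 231

Derivation:
Round 1 (k=25): L=56 R=245
Round 2 (k=42): L=245 R=1
Round 3 (k=11): L=1 R=231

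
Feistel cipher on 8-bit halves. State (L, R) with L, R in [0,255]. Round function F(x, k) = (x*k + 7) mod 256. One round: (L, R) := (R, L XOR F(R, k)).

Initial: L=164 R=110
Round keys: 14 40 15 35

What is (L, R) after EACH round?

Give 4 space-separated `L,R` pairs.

Round 1 (k=14): L=110 R=175
Round 2 (k=40): L=175 R=49
Round 3 (k=15): L=49 R=73
Round 4 (k=35): L=73 R=51

Answer: 110,175 175,49 49,73 73,51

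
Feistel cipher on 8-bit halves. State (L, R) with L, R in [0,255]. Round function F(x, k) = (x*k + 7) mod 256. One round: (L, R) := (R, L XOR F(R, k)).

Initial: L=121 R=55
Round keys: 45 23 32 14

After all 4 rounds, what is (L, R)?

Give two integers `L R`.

Round 1 (k=45): L=55 R=203
Round 2 (k=23): L=203 R=115
Round 3 (k=32): L=115 R=172
Round 4 (k=14): L=172 R=28

Answer: 172 28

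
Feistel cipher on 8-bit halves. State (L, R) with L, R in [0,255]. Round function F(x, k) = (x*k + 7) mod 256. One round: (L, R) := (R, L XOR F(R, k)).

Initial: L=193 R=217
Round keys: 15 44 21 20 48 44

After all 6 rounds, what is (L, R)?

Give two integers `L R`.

Answer: 57 206

Derivation:
Round 1 (k=15): L=217 R=127
Round 2 (k=44): L=127 R=2
Round 3 (k=21): L=2 R=78
Round 4 (k=20): L=78 R=29
Round 5 (k=48): L=29 R=57
Round 6 (k=44): L=57 R=206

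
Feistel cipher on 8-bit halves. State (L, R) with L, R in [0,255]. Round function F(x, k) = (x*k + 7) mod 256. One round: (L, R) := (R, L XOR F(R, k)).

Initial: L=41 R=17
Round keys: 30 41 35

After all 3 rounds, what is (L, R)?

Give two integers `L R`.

Round 1 (k=30): L=17 R=44
Round 2 (k=41): L=44 R=2
Round 3 (k=35): L=2 R=97

Answer: 2 97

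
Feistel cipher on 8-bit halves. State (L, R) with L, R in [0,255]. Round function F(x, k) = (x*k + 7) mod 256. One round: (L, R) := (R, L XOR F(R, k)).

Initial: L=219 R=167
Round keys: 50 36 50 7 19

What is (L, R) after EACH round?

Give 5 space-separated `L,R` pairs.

Round 1 (k=50): L=167 R=126
Round 2 (k=36): L=126 R=24
Round 3 (k=50): L=24 R=201
Round 4 (k=7): L=201 R=158
Round 5 (k=19): L=158 R=8

Answer: 167,126 126,24 24,201 201,158 158,8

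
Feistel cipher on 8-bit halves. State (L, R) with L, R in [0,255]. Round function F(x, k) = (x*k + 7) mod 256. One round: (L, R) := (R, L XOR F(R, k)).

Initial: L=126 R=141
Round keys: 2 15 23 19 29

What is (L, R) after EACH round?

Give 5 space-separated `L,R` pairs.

Answer: 141,95 95,21 21,181 181,99 99,139

Derivation:
Round 1 (k=2): L=141 R=95
Round 2 (k=15): L=95 R=21
Round 3 (k=23): L=21 R=181
Round 4 (k=19): L=181 R=99
Round 5 (k=29): L=99 R=139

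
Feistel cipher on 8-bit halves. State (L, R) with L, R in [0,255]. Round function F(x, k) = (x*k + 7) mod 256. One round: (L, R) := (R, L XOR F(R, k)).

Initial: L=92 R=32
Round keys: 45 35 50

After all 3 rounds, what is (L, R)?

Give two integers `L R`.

Answer: 120 140

Derivation:
Round 1 (k=45): L=32 R=251
Round 2 (k=35): L=251 R=120
Round 3 (k=50): L=120 R=140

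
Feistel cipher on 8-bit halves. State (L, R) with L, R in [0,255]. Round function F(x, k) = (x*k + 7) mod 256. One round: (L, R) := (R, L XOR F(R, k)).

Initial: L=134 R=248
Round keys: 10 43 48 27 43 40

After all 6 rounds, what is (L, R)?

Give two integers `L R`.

Round 1 (k=10): L=248 R=49
Round 2 (k=43): L=49 R=186
Round 3 (k=48): L=186 R=214
Round 4 (k=27): L=214 R=35
Round 5 (k=43): L=35 R=62
Round 6 (k=40): L=62 R=148

Answer: 62 148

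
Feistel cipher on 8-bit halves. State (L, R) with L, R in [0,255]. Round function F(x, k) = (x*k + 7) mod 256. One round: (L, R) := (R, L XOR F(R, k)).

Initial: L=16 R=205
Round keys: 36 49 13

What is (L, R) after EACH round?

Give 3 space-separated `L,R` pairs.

Answer: 205,203 203,47 47,161

Derivation:
Round 1 (k=36): L=205 R=203
Round 2 (k=49): L=203 R=47
Round 3 (k=13): L=47 R=161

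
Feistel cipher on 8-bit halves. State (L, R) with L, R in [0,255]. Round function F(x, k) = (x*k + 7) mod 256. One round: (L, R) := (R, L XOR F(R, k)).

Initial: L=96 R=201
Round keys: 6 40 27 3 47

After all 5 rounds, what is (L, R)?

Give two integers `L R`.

Answer: 101 38

Derivation:
Round 1 (k=6): L=201 R=221
Round 2 (k=40): L=221 R=70
Round 3 (k=27): L=70 R=180
Round 4 (k=3): L=180 R=101
Round 5 (k=47): L=101 R=38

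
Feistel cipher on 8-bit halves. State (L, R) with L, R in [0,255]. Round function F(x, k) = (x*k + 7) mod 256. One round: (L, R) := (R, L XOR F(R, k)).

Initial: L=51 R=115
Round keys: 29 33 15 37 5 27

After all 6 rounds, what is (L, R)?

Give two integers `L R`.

Round 1 (k=29): L=115 R=61
Round 2 (k=33): L=61 R=151
Round 3 (k=15): L=151 R=221
Round 4 (k=37): L=221 R=111
Round 5 (k=5): L=111 R=239
Round 6 (k=27): L=239 R=83

Answer: 239 83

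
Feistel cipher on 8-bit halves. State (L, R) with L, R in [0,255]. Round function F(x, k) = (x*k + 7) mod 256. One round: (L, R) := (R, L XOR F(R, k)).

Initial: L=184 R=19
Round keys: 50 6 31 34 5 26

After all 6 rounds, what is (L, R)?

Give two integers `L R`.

Answer: 144 62

Derivation:
Round 1 (k=50): L=19 R=5
Round 2 (k=6): L=5 R=54
Round 3 (k=31): L=54 R=148
Round 4 (k=34): L=148 R=153
Round 5 (k=5): L=153 R=144
Round 6 (k=26): L=144 R=62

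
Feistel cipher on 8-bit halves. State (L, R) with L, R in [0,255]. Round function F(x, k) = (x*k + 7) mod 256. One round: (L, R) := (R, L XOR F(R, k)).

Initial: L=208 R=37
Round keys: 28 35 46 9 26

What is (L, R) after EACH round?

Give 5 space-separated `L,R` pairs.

Answer: 37,195 195,149 149,14 14,16 16,169

Derivation:
Round 1 (k=28): L=37 R=195
Round 2 (k=35): L=195 R=149
Round 3 (k=46): L=149 R=14
Round 4 (k=9): L=14 R=16
Round 5 (k=26): L=16 R=169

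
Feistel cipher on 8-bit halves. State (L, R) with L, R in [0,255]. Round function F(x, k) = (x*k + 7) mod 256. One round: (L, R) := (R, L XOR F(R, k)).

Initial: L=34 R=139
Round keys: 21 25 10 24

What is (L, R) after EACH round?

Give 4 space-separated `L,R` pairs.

Answer: 139,76 76,248 248,251 251,119

Derivation:
Round 1 (k=21): L=139 R=76
Round 2 (k=25): L=76 R=248
Round 3 (k=10): L=248 R=251
Round 4 (k=24): L=251 R=119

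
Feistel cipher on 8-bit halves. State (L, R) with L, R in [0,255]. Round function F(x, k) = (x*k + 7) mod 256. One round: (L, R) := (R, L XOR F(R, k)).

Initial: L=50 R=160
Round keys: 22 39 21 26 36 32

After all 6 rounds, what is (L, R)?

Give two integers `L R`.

Answer: 71 130

Derivation:
Round 1 (k=22): L=160 R=245
Round 2 (k=39): L=245 R=250
Round 3 (k=21): L=250 R=124
Round 4 (k=26): L=124 R=101
Round 5 (k=36): L=101 R=71
Round 6 (k=32): L=71 R=130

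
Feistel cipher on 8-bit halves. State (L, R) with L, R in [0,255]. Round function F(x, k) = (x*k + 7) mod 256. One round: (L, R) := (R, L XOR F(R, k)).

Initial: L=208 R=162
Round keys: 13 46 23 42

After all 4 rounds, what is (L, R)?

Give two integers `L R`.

Round 1 (k=13): L=162 R=145
Round 2 (k=46): L=145 R=183
Round 3 (k=23): L=183 R=233
Round 4 (k=42): L=233 R=246

Answer: 233 246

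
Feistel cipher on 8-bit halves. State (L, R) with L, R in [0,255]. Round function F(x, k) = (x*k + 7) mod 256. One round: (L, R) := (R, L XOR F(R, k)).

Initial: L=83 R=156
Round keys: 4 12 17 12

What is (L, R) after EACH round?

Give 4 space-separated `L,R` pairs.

Round 1 (k=4): L=156 R=36
Round 2 (k=12): L=36 R=43
Round 3 (k=17): L=43 R=198
Round 4 (k=12): L=198 R=100

Answer: 156,36 36,43 43,198 198,100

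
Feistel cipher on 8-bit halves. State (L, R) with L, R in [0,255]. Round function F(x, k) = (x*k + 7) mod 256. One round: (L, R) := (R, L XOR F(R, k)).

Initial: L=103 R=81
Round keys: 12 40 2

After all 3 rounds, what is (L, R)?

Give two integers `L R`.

Answer: 118 71

Derivation:
Round 1 (k=12): L=81 R=180
Round 2 (k=40): L=180 R=118
Round 3 (k=2): L=118 R=71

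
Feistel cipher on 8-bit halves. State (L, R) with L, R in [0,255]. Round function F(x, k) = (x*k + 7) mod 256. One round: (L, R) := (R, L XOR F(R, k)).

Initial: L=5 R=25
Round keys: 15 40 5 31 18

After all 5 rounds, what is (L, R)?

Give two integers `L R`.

Answer: 47 235

Derivation:
Round 1 (k=15): L=25 R=123
Round 2 (k=40): L=123 R=38
Round 3 (k=5): L=38 R=190
Round 4 (k=31): L=190 R=47
Round 5 (k=18): L=47 R=235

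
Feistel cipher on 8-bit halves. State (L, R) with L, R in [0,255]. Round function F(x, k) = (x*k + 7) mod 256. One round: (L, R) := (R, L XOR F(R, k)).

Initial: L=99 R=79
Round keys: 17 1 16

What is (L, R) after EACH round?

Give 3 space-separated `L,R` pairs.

Answer: 79,37 37,99 99,18

Derivation:
Round 1 (k=17): L=79 R=37
Round 2 (k=1): L=37 R=99
Round 3 (k=16): L=99 R=18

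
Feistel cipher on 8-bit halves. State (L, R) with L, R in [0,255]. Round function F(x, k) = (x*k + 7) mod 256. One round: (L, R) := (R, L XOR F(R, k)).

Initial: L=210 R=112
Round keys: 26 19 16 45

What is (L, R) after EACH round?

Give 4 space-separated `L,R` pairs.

Answer: 112,181 181,6 6,210 210,247

Derivation:
Round 1 (k=26): L=112 R=181
Round 2 (k=19): L=181 R=6
Round 3 (k=16): L=6 R=210
Round 4 (k=45): L=210 R=247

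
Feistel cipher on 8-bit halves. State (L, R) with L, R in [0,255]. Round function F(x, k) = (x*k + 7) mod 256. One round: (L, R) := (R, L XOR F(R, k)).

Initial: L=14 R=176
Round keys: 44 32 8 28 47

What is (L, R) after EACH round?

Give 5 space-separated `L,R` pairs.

Answer: 176,73 73,151 151,246 246,120 120,249

Derivation:
Round 1 (k=44): L=176 R=73
Round 2 (k=32): L=73 R=151
Round 3 (k=8): L=151 R=246
Round 4 (k=28): L=246 R=120
Round 5 (k=47): L=120 R=249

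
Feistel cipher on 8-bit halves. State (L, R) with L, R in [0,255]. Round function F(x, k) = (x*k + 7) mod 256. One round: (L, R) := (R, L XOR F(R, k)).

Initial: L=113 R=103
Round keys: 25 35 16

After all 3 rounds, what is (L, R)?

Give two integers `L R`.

Round 1 (k=25): L=103 R=103
Round 2 (k=35): L=103 R=123
Round 3 (k=16): L=123 R=208

Answer: 123 208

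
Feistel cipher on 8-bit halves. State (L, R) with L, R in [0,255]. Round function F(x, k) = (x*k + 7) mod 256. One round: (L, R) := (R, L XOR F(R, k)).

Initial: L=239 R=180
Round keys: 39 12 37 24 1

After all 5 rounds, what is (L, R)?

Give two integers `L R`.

Round 1 (k=39): L=180 R=156
Round 2 (k=12): L=156 R=227
Round 3 (k=37): L=227 R=74
Round 4 (k=24): L=74 R=20
Round 5 (k=1): L=20 R=81

Answer: 20 81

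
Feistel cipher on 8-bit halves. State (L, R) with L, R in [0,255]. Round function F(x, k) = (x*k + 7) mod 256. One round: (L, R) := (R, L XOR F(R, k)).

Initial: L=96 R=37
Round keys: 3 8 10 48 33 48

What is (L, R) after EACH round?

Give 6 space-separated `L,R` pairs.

Round 1 (k=3): L=37 R=22
Round 2 (k=8): L=22 R=146
Round 3 (k=10): L=146 R=173
Round 4 (k=48): L=173 R=229
Round 5 (k=33): L=229 R=33
Round 6 (k=48): L=33 R=210

Answer: 37,22 22,146 146,173 173,229 229,33 33,210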